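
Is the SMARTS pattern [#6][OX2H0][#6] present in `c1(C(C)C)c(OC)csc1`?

Yes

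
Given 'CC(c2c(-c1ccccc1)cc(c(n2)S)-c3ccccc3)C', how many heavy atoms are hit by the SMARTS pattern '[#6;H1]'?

12

The query [#6;H1] means: any carbon bearing exactly one hydrogen.
Check the 22 heavy atoms by environment: 1× n (aromatic, H0) → no; 6× c (aromatic, H0) → no; 11× c (aromatic, H1) → match; 1× C (H1) → match; 2× C (H3) → no; 1× S (H1) → no.
Summing the matching environments: 11 + 1 = 12 matching atoms.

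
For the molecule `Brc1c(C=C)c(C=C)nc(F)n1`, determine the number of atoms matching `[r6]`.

The query [r6] means: r6 matches atoms in a six-membered ring.
Check the 12 heavy atoms by environment: 2× n (aromatic, in 6-ring) → match; 4× c (aromatic, in 6-ring) → match; 4× C (acyclic) → no; 1× F (acyclic) → no; 1× Br (acyclic) → no.
Summing the matching environments: 2 + 4 = 6 matching atoms.

6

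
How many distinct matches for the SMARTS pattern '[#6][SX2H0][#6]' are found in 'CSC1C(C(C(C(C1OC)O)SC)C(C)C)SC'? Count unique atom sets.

3

[#6][SX2H0][#6] is the SMARTS for a thioether: an aliphatic sulfur bridging two carbons with no H on the sulfur.
The molecule carries 3 separate instances of a methylthio ether (-SCH3) meeting every constraint; each maps to a distinct set of atoms, giving 3 matches.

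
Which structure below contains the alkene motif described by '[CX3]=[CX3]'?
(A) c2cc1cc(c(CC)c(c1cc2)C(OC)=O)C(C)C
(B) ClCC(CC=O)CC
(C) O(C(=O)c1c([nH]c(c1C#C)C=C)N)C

C

[CX3]=[CX3] describes a non-aromatic C=C double bond between two sp2 carbons (an alkene).
(A) has an ethyl group (-CH2CH3) but its C-C bond is a single bond between CX4 carbons, not CX3=CX3.
(B) has an ethyl group (-CH2CH3) but its C-C bond is a single bond between CX4 carbons, not CX3=CX3.
(C) contains a vinyl group (-CH=CH2), which satisfies every atom and bond constraint.
So the answer is (C).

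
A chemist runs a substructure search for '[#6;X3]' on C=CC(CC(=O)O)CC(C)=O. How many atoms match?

4

Check the 11 heavy atoms by environment: 4× C (X4) → no; 4× C (X3) → match; 2× O (X1) → no; 1× O (X2) → no.
That gives 4 matching atoms.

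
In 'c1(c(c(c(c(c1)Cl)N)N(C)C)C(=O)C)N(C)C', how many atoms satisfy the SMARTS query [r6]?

6

The query [r6] means: r6 matches atoms in a six-membered ring.
Check the 17 heavy atoms by environment: 6× c (aromatic, in 6-ring) → match; 3× N (acyclic) → no; 6× C (acyclic) → no; 1× Cl (acyclic) → no; 1× O (acyclic) → no.
That gives 6 matching atoms.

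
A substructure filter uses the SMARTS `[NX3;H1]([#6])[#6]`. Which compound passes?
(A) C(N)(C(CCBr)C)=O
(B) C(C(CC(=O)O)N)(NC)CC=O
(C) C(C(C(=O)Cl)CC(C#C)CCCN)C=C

B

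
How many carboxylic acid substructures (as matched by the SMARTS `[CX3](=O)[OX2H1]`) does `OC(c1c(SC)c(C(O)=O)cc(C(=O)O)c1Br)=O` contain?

[CX3](=O)[OX2H1] is the SMARTS for a carboxylic acid: an sp2 carbon double-bonded to O and single-bonded to an -OH oxygen.
The molecule carries 3 separate instances of a carboxylic acid group (-C(=O)OH) meeting every constraint; each maps to a distinct set of atoms, giving 3 matches.

3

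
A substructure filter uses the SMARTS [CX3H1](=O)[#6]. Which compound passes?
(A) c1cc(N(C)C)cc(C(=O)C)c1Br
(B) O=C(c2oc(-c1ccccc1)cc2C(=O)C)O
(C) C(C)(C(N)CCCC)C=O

C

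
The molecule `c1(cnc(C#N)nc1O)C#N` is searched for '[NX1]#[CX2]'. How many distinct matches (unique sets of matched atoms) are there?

2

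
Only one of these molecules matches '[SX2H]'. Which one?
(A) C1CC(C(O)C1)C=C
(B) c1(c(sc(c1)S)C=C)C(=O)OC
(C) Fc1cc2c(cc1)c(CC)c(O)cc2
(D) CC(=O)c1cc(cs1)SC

[SX2H] describes an aliphatic sulfur with two connections, one being H (a thiol).
(A) has a hydroxyl group (-OH) but it is an -OH, not an -SH.
(B) contains a thiol (-SH), which satisfies every atom and bond constraint.
(C) has a hydroxyl group (-OH) but it is an -OH, not an -SH.
(D) has a methylthio ether (-SCH3) but the sulfur has H0 (bonded to two carbons), not H1.
So the answer is (B).

B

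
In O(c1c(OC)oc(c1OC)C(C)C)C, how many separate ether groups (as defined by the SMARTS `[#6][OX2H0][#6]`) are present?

3

[#6][OX2H0][#6] is the SMARTS for an ether: an aliphatic oxygen bridging two carbons with no H on the oxygen.
The molecule carries 3 separate instances of a methoxy ether (-OCH3) meeting every constraint; each maps to a distinct set of atoms, giving 3 matches.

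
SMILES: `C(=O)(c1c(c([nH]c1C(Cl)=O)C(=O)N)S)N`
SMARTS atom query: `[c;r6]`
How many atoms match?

0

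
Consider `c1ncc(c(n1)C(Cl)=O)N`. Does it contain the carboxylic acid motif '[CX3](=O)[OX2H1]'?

No

The pattern [CX3](=O)[OX2H1] describes an sp2 carbon double-bonded to O and single-bonded to an -OH oxygen — a carboxylic acid.
The closest candidate here is an acyl chloride (-C(=O)Cl), but the carbonyl is bonded to Cl, not to an -OH oxygen. No other fragment satisfies the full query, so there is no match.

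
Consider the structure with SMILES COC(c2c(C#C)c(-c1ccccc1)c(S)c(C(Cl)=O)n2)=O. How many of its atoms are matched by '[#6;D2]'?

6

The query [#6;D2] means: any carbon bonded to exactly two heavy atoms.
Check the 22 heavy atoms by environment: 1× n (aromatic, D2) → no; 6× c (aromatic, D3) → no; 2× C (D3) → no; 2× O (D1) → no; 1× Cl (D1) → no; 1× C (D2) → match; 2× C (D1) → no; 1× S (D1) → no; 1× O (D2) → no; 5× c (aromatic, D2) → match.
Summing the matching environments: 1 + 5 = 6 matching atoms.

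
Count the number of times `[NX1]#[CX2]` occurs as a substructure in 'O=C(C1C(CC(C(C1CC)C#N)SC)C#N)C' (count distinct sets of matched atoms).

[NX1]#[CX2] is the SMARTS for a nitrile: a nitrogen triple-bonded to a two-connected carbon.
The molecule carries 2 separate instances of a nitrile (-C#N) meeting every constraint; each maps to a distinct set of atoms, giving 2 matches.

2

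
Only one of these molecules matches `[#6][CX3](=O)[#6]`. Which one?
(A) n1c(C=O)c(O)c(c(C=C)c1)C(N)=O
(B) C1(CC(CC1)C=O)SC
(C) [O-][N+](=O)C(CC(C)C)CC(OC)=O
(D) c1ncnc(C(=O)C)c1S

D

[#6][CX3](=O)[#6] describes a carbonyl carbon (no H) flanked by two carbons (a ketone).
(A) has an aldehyde (-CHO) but the carbonyl carbon has H1, so it is not flanked by two carbons.
(B) has an aldehyde (-CHO) but the carbonyl carbon has H1, so it is not flanked by two carbons.
(C) has a methyl-ester group (-C(=O)OCH3) but one neighbour of the carbonyl carbon is O, not C.
(D) contains an acetyl/ketone group (-C(=O)CH3), which satisfies every atom and bond constraint.
So the answer is (D).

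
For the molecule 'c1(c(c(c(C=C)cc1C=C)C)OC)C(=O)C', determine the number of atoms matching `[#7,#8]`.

Check the 16 heavy atoms by environment: 6× c (aromatic) → no; 8× C → no; 2× O → match.
That gives 2 matching atoms.

2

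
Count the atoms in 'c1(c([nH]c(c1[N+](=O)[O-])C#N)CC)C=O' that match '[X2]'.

Check the 14 heavy atoms by environment: 1× n (aromatic, X3) → no; 4× c (aromatic, X3) → no; 1× C (X2) → match; 1× N (X1) → no; 1× C (X3) → no; 2× O (X1) → no; 2× C (X4) → no; 1× N (charge +1, X3) → no; 1× O (charge -1, X1) → no.
That gives 1 matching atom.

1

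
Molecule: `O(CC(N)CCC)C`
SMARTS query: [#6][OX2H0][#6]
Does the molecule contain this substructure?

Yes

The pattern [#6][OX2H0][#6] describes an aliphatic oxygen bridging two carbons with no H on the oxygen — an ether.
The molecule carries a methoxy ether (-OCH3), whose atoms satisfy every constraint of the query, so the pattern matches.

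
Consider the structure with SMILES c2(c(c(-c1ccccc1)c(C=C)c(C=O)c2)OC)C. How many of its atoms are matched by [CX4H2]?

The query [CX4H2] means: sp3 carbon (X4) with exactly two hydrogens.
Check the 19 heavy atoms by environment: 6× c (aromatic, H0, X3) → no; 6× c (aromatic, H1, X3) → no; 2× C (H1, X3) → no; 1× O (H0, X1) → no; 1× C (H2, X3) → no; 1× O (H0, X2) → no; 2× C (H3, X4) → no.
No environment satisfies the query, so 0 matching atoms.

0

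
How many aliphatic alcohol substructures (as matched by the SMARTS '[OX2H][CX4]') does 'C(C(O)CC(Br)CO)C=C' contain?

[OX2H][CX4] is the SMARTS for an aliphatic alcohol: a hydroxyl oxygen bound to an sp3 (X4) carbon.
The molecule carries 2 separate instances of a hydroxyl group (-OH) meeting every constraint; each maps to a distinct set of atoms, giving 2 matches.

2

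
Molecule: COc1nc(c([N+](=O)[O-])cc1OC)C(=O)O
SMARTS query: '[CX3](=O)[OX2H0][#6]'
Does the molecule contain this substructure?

No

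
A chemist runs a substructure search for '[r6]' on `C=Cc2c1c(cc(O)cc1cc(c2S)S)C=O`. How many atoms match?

10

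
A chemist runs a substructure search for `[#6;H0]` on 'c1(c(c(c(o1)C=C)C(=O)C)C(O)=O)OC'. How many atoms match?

6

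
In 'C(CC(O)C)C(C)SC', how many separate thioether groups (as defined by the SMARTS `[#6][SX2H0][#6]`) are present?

1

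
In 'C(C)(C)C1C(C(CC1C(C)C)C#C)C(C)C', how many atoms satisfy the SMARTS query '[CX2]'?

The query [CX2] means: C with X2: aliphatic carbon with exactly 2 total connections.
Check the 16 heavy atoms by environment: 14× C (X4) → no; 2× C (X2) → match.
That gives 2 matching atoms.

2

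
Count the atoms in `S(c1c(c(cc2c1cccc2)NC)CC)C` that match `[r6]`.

10

The query [r6] means: r6 matches atoms in a six-membered ring.
Check the 16 heavy atoms by environment: 10× c (aromatic, in 6-ring) → match; 1× N (acyclic) → no; 4× C (acyclic) → no; 1× S (acyclic) → no.
That gives 10 matching atoms.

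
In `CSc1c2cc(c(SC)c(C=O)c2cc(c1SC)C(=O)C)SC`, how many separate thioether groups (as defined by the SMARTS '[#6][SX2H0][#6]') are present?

[#6][SX2H0][#6] is the SMARTS for a thioether: an aliphatic sulfur bridging two carbons with no H on the sulfur.
The molecule carries 4 separate instances of a methylthio ether (-SCH3) meeting every constraint; each maps to a distinct set of atoms, giving 4 matches.

4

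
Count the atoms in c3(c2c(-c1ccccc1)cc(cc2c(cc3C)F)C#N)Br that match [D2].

9

Check the 21 heavy atoms by environment: 8× c (aromatic, D3) → no; 8× c (aromatic, D2) → match; 1× F (D1) → no; 1× C (D1) → no; 1× Br (D1) → no; 1× C (D2) → match; 1× N (D1) → no.
Summing the matching environments: 8 + 1 = 9 matching atoms.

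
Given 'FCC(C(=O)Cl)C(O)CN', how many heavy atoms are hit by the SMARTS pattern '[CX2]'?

The query [CX2] means: C with X2: aliphatic carbon with exactly 2 total connections.
Check the 10 heavy atoms by environment: 4× C (X4) → no; 1× C (X3) → no; 1× O (X1) → no; 1× Cl (X1) → no; 1× F (X1) → no; 1× N (X3) → no; 1× O (X2) → no.
No environment satisfies the query, so 0 matching atoms.

0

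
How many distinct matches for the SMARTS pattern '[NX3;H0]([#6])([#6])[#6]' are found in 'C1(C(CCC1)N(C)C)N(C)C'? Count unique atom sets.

2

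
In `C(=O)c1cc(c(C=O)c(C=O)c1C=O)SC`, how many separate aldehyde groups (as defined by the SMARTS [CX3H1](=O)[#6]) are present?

4

[CX3H1](=O)[#6] is the SMARTS for an aldehyde: an sp2 carbon with one H, double-bonded to O and single-bonded to carbon.
The molecule carries 4 separate instances of an aldehyde (-CHO) meeting every constraint; each maps to a distinct set of atoms, giving 4 matches.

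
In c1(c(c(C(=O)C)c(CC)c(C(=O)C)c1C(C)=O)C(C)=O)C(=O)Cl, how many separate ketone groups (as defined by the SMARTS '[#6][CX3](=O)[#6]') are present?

4

[#6][CX3](=O)[#6] is the SMARTS for a ketone: a carbonyl carbon (no H) flanked by two carbons.
The molecule carries 4 separate instances of an acetyl/ketone group (-C(=O)CH3) meeting every constraint; each maps to a distinct set of atoms, giving 4 matches.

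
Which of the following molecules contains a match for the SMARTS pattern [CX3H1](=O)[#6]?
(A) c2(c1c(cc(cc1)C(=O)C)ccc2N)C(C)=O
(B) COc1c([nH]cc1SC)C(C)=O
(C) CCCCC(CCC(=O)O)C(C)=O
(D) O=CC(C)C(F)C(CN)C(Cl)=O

[CX3H1](=O)[#6] describes an sp2 carbon with one H, double-bonded to O and single-bonded to carbon (an aldehyde).
(A) has an acetyl/ketone group (-C(=O)CH3) but the carbonyl carbon has H0 (two carbon neighbours), not H1.
(B) has an acetyl/ketone group (-C(=O)CH3) but the carbonyl carbon has H0 (two carbon neighbours), not H1.
(C) has a carboxylic acid group (-C(=O)OH) but the carbonyl carbon has H0 and is bonded to O, not H1.
(D) contains an aldehyde (-CHO), which satisfies every atom and bond constraint.
So the answer is (D).

D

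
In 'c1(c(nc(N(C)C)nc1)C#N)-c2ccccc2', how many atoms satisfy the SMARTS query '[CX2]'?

1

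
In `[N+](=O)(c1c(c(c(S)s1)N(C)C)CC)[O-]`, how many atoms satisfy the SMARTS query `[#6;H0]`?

Check the 14 heavy atoms by environment: 1× s (aromatic, H0) → no; 4× c (aromatic, H0) → match; 1× C (H2) → no; 3× C (H3) → no; 1× S (H1) → no; 1× N (charge +1, H0) → no; 1× O (charge -1, H0) → no; 1× O (H0) → no; 1× N (H0) → no.
That gives 4 matching atoms.

4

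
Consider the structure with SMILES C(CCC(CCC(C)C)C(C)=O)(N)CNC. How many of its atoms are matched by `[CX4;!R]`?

12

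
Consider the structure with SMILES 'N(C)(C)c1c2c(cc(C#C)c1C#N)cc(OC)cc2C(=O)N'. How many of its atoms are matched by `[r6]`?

Check the 22 heavy atoms by environment: 10× c (aromatic, in 6-ring) → match; 2× O (acyclic) → no; 7× C (acyclic) → no; 3× N (acyclic) → no.
That gives 10 matching atoms.

10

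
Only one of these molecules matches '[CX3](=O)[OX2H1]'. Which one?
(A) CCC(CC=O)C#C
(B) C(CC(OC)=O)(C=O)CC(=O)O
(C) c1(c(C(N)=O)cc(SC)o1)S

[CX3](=O)[OX2H1] describes an sp2 carbon double-bonded to O and single-bonded to an -OH oxygen (a carboxylic acid).
(A) has an aldehyde (-CHO) but there is no singly-bonded oxygen on the carbonyl carbon.
(B) contains a carboxylic acid group (-C(=O)OH), which satisfies every atom and bond constraint.
(C) has a primary amide (-C(=O)NH2) but the carbonyl is bonded to N, not to an -OH oxygen.
So the answer is (B).

B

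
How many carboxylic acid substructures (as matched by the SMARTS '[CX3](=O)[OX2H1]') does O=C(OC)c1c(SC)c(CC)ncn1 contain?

[CX3](=O)[OX2H1] is the SMARTS for a carboxylic acid: an sp2 carbon double-bonded to O and single-bonded to an -OH oxygen.
The molecule has a methyl-ester group (-C(=O)OCH3), but the singly-bonded O has no H (OX2H0, not OX2H1); nothing else fits, so there are 0 matches.

0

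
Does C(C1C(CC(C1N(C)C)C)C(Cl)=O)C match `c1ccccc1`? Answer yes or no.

No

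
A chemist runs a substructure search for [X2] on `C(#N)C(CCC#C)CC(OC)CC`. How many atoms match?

Check the 13 heavy atoms by environment: 8× C (X4) → no; 3× C (X2) → match; 1× N (X1) → no; 1× O (X2) → match.
Summing the matching environments: 3 + 1 = 4 matching atoms.

4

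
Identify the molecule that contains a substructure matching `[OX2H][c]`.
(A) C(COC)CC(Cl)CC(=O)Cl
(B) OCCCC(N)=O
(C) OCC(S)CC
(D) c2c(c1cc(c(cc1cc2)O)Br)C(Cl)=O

D

[OX2H][c] describes a hydroxyl oxygen attached to an aromatic carbon (a phenol).
(A) has a methoxy ether (-OCH3) but the oxygen has H0, not H1.
(B) has a hydroxyl group (-OH) but the -OH is on an aliphatic carbon, not an aromatic c.
(C) has a hydroxyl group (-OH) but the -OH is on an aliphatic carbon, not an aromatic c.
(D) contains a hydroxyl group (-OH), which satisfies every atom and bond constraint.
So the answer is (D).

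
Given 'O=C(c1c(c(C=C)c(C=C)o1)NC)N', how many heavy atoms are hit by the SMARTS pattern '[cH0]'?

4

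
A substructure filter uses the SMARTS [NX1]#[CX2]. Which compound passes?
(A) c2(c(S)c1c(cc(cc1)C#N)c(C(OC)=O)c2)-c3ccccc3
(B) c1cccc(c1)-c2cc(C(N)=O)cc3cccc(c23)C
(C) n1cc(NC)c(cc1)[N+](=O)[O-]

A

[NX1]#[CX2] describes a nitrogen triple-bonded to a two-connected carbon (a nitrile).
(A) contains a nitrile (-C#N), which satisfies every atom and bond constraint.
(B) has a primary amide (-C(=O)NH2) but the nitrogen is NX3, not NX1.
(C) has a nitro group (-[N+](=O)[O-]) but there is no C#N triple bond.
So the answer is (A).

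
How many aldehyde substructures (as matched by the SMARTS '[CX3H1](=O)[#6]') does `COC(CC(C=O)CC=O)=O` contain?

[CX3H1](=O)[#6] is the SMARTS for an aldehyde: an sp2 carbon with one H, double-bonded to O and single-bonded to carbon.
The molecule carries 2 separate instances of an aldehyde (-CHO) meeting every constraint; each maps to a distinct set of atoms, giving 2 matches.

2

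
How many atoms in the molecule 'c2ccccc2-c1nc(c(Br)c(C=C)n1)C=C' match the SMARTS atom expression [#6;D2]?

The query [#6;D2] means: any carbon bonded to exactly two heavy atoms.
Check the 17 heavy atoms by environment: 2× n (aromatic, D2) → no; 5× c (aromatic, D3) → no; 2× C (D2) → match; 2× C (D1) → no; 1× Br (D1) → no; 5× c (aromatic, D2) → match.
Summing the matching environments: 2 + 5 = 7 matching atoms.

7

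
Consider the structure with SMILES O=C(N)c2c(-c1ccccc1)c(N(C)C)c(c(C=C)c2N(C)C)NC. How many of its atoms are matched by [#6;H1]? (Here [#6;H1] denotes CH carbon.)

Check the 25 heavy atoms by environment: 7× c (aromatic, H0) → no; 2× N (H0) → no; 5× C (H3) → no; 1× N (H1) → no; 1× C (H0) → no; 1× O (H0) → no; 1× N (H2) → no; 1× C (H1) → match; 1× C (H2) → no; 5× c (aromatic, H1) → match.
Summing the matching environments: 1 + 5 = 6 matching atoms.

6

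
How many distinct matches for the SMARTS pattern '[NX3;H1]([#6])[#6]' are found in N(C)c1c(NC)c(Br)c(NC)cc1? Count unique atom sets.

3

[NX3;H1]([#6])[#6] is the SMARTS for a secondary amine: a trivalent nitrogen with one H, bonded to two carbons.
The molecule carries 3 separate instances of an N-methylamino group (-NHCH3) meeting every constraint; each maps to a distinct set of atoms, giving 3 matches.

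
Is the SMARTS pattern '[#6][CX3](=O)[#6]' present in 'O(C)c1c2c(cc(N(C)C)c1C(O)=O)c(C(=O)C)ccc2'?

Yes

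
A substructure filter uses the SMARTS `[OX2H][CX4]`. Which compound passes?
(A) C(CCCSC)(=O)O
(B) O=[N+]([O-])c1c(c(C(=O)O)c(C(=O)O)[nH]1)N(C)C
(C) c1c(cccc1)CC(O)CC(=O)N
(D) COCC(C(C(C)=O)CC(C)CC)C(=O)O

C

[OX2H][CX4] describes a hydroxyl oxygen bound to an sp3 (X4) carbon (an aliphatic alcohol).
(A) has a carboxylic acid group (-C(=O)OH) but the -OH is on a CX3 carbonyl carbon, not a CX4 carbon.
(B) has a carboxylic acid group (-C(=O)OH) but the -OH is on a CX3 carbonyl carbon, not a CX4 carbon.
(C) contains a hydroxyl group (-OH), which satisfies every atom and bond constraint.
(D) has a carboxylic acid group (-C(=O)OH) but the -OH is on a CX3 carbonyl carbon, not a CX4 carbon.
So the answer is (C).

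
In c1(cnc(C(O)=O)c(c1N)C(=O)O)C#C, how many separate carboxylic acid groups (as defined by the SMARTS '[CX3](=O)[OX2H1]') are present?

[CX3](=O)[OX2H1] is the SMARTS for a carboxylic acid: an sp2 carbon double-bonded to O and single-bonded to an -OH oxygen.
The molecule carries 2 separate instances of a carboxylic acid group (-C(=O)OH) meeting every constraint; each maps to a distinct set of atoms, giving 2 matches.

2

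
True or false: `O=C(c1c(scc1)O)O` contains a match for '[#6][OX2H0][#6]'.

False

The pattern [#6][OX2H0][#6] describes an aliphatic oxygen bridging two carbons with no H on the oxygen — an ether.
The closest candidate here is a hydroxyl group (-OH), but the oxygen has H1, not H0 bridging two carbons. No other fragment satisfies the full query, so there is no match.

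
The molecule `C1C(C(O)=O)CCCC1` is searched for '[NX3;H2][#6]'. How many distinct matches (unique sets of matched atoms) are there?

0

[NX3;H2][#6] is the SMARTS for a primary amine: a trivalent nitrogen with two H attached to carbon.
No fragment in the molecule satisfies every constraint, giving 0 matches.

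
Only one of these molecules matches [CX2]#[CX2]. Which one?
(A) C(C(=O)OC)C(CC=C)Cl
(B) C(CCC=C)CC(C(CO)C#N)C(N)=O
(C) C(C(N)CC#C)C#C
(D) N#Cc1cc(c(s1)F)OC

[CX2]#[CX2] describes a carbon-carbon triple bond (an alkyne).
(A) has a vinyl group (-CH=CH2) but the C=C is a double bond; both carbons are CX3, not CX2.
(B) has a nitrile (-C#N) but the triple bond is C#N, not C#C.
(C) contains an ethynyl group (-C#CH), which satisfies every atom and bond constraint.
(D) has a nitrile (-C#N) but the triple bond is C#N, not C#C.
So the answer is (C).

C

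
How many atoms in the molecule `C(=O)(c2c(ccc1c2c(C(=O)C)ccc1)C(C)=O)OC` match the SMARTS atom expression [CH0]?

3

The query [CH0] means: aliphatic carbon with no attached hydrogen.
Check the 20 heavy atoms by environment: 5× c (aromatic, H0) → no; 5× c (aromatic, H1) → no; 3× C (H0) → match; 4× O (H0) → no; 3× C (H3) → no.
That gives 3 matching atoms.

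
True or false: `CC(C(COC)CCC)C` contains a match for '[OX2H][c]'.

The pattern [OX2H][c] describes a hydroxyl oxygen attached to an aromatic carbon — a phenol.
The closest candidate here is a methoxy ether (-OCH3), but the oxygen has H0, not H1. No other fragment satisfies the full query, so there is no match.

False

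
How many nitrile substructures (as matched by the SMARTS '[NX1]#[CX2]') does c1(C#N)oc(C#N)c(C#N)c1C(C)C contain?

3

[NX1]#[CX2] is the SMARTS for a nitrile: a nitrogen triple-bonded to a two-connected carbon.
The molecule carries 3 separate instances of a nitrile (-C#N) meeting every constraint; each maps to a distinct set of atoms, giving 3 matches.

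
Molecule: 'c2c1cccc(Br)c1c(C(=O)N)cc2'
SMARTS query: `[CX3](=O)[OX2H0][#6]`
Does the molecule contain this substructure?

No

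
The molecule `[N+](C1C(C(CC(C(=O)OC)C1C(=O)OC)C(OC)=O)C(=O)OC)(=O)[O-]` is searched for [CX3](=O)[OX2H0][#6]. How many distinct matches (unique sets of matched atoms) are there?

[CX3](=O)[OX2H0][#6] is the SMARTS for an ester: a carbonyl carbon bonded to an oxygen that is itself bonded to carbon (no H on that O).
The molecule carries 4 separate instances of a methyl-ester group (-C(=O)OCH3) meeting every constraint; each maps to a distinct set of atoms, giving 4 matches.

4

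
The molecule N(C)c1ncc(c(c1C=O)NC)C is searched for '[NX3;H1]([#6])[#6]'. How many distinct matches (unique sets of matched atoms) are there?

[NX3;H1]([#6])[#6] is the SMARTS for a secondary amine: a trivalent nitrogen with one H, bonded to two carbons.
The molecule carries 2 separate instances of an N-methylamino group (-NHCH3) meeting every constraint; each maps to a distinct set of atoms, giving 2 matches.

2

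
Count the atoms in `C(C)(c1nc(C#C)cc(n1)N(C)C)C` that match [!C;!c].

3

Check the 14 heavy atoms by environment: 2× n (aromatic) → match; 4× c (aromatic) → no; 7× C → no; 1× N → match.
Summing the matching environments: 2 + 1 = 3 matching atoms.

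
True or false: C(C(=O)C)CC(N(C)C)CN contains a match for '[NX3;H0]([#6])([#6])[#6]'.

True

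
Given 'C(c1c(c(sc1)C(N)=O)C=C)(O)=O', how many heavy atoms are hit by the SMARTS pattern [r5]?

5

Check the 13 heavy atoms by environment: 1× s (aromatic, in 5-ring) → match; 4× c (aromatic, in 5-ring) → match; 4× C (acyclic) → no; 3× O (acyclic) → no; 1× N (acyclic) → no.
Summing the matching environments: 1 + 4 = 5 matching atoms.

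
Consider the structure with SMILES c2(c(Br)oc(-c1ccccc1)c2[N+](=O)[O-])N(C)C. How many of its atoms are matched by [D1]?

5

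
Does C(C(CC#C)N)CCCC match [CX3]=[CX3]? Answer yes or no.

No

The pattern [CX3]=[CX3] describes a non-aromatic C=C double bond between two sp2 carbons — an alkene.
The closest candidate here is an ethynyl group (-C#CH), but the C-C bond is a triple bond, not a double bond. No other fragment satisfies the full query, so there is no match.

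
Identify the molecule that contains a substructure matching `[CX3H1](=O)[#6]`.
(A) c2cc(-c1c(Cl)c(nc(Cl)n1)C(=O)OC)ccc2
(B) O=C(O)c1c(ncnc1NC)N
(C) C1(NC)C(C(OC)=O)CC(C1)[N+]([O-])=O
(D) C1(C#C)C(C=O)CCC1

D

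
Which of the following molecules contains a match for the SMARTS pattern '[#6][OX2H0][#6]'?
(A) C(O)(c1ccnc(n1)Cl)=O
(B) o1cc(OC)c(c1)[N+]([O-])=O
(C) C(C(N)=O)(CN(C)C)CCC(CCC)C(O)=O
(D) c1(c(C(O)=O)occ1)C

B

[#6][OX2H0][#6] describes an aliphatic oxygen bridging two carbons with no H on the oxygen (an ether).
(A) has a carboxylic acid group (-C(=O)OH) but the -OH oxygen has H1; the =O is OX1, not OX2.
(B) contains a methoxy ether (-OCH3), which satisfies every atom and bond constraint.
(C) has a carboxylic acid group (-C(=O)OH) but the -OH oxygen has H1; the =O is OX1, not OX2.
(D) has a carboxylic acid group (-C(=O)OH) but the -OH oxygen has H1; the =O is OX1, not OX2.
So the answer is (B).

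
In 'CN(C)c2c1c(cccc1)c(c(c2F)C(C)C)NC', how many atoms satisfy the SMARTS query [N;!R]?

2

The query [N;!R] means: aliphatic nitrogen not in a ring.
Check the 19 heavy atoms by environment: 10× c (aromatic, in 6-ring) → no; 2× N (acyclic) → match; 6× C (acyclic) → no; 1× F (acyclic) → no.
That gives 2 matching atoms.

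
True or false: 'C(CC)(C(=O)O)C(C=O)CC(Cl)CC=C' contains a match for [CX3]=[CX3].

The pattern [CX3]=[CX3] describes a non-aromatic C=C double bond between two sp2 carbons — an alkene.
The molecule carries a vinyl group (-CH=CH2), whose atoms satisfy every constraint of the query, so the pattern matches.

True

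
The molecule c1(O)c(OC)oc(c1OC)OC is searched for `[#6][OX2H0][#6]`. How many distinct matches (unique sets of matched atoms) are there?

3

[#6][OX2H0][#6] is the SMARTS for an ether: an aliphatic oxygen bridging two carbons with no H on the oxygen.
The molecule carries 3 separate instances of a methoxy ether (-OCH3) meeting every constraint; each maps to a distinct set of atoms, giving 3 matches.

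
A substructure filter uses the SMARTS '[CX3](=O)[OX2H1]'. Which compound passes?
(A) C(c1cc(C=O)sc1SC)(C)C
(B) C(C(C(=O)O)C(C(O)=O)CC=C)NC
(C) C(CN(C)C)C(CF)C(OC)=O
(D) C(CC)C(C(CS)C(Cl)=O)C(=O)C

[CX3](=O)[OX2H1] describes an sp2 carbon double-bonded to O and single-bonded to an -OH oxygen (a carboxylic acid).
(A) has an aldehyde (-CHO) but there is no singly-bonded oxygen on the carbonyl carbon.
(B) contains a carboxylic acid group (-C(=O)OH), which satisfies every atom and bond constraint.
(C) has a methyl-ester group (-C(=O)OCH3) but the singly-bonded O has no H (OX2H0, not OX2H1).
(D) has an acyl chloride (-C(=O)Cl) but the carbonyl is bonded to Cl, not to an -OH oxygen.
So the answer is (B).

B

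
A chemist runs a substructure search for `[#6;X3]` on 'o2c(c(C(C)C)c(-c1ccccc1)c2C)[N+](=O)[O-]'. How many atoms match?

10

Check the 18 heavy atoms by environment: 1× o (aromatic, X2) → no; 10× c (aromatic, X3) → match; 4× C (X4) → no; 1× N (charge +1, X3) → no; 1× O (charge -1, X1) → no; 1× O (X1) → no.
That gives 10 matching atoms.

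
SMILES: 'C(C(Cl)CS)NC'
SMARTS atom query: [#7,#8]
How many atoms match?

The query [#7,#8] means: nitrogen or oxygen (comma = OR).
Check the 7 heavy atoms by environment: 4× C → no; 1× S → no; 1× Cl → no; 1× N → match.
That gives 1 matching atom.

1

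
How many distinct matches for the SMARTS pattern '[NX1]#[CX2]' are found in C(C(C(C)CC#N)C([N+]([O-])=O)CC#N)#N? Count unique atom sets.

3

[NX1]#[CX2] is the SMARTS for a nitrile: a nitrogen triple-bonded to a two-connected carbon.
The molecule carries 3 separate instances of a nitrile (-C#N) meeting every constraint; each maps to a distinct set of atoms, giving 3 matches.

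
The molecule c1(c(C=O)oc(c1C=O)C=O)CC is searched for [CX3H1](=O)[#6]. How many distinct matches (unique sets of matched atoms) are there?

[CX3H1](=O)[#6] is the SMARTS for an aldehyde: an sp2 carbon with one H, double-bonded to O and single-bonded to carbon.
The molecule carries 3 separate instances of an aldehyde (-CHO) meeting every constraint; each maps to a distinct set of atoms, giving 3 matches.

3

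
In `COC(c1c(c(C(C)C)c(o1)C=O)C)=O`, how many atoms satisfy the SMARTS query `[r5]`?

5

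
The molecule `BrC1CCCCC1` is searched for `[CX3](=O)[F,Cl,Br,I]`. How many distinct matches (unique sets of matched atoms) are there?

0

[CX3](=O)[F,Cl,Br,I] is the SMARTS for an acyl halide: a carbonyl carbon bonded to a halogen.
No fragment in the molecule satisfies every constraint, giving 0 matches.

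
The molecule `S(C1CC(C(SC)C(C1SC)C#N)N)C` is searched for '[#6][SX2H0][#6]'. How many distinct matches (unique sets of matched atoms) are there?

[#6][SX2H0][#6] is the SMARTS for a thioether: an aliphatic sulfur bridging two carbons with no H on the sulfur.
The molecule carries 3 separate instances of a methylthio ether (-SCH3) meeting every constraint; each maps to a distinct set of atoms, giving 3 matches.

3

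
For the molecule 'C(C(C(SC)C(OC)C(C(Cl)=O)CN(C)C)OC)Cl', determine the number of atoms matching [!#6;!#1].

7

The query [!#6;!#1] means: not carbon and not hydrogen — any heteroatom.
Check the 19 heavy atoms by environment: 12× C → no; 1× N → match; 3× O → match; 1× S → match; 2× Cl → match.
Summing the matching environments: 1 + 3 + 1 + 2 = 7 matching atoms.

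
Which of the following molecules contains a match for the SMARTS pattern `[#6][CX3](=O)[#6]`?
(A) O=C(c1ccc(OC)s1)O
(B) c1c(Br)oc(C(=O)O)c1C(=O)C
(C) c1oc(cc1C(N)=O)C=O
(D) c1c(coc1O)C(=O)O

B

[#6][CX3](=O)[#6] describes a carbonyl carbon (no H) flanked by two carbons (a ketone).
(A) has a carboxylic acid group (-C(=O)OH) but one neighbour of the carbonyl carbon is O, not C.
(B) contains an acetyl/ketone group (-C(=O)CH3), which satisfies every atom and bond constraint.
(C) has an aldehyde (-CHO) but the carbonyl carbon has H1, so it is not flanked by two carbons.
(D) has a carboxylic acid group (-C(=O)OH) but one neighbour of the carbonyl carbon is O, not C.
So the answer is (B).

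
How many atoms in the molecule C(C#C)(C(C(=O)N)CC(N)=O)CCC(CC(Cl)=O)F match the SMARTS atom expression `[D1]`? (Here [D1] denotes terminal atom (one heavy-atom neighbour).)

The query [D1] means: atom with exactly one heavy-atom neighbour (degree 1).
Check the 19 heavy atoms by environment: 5× C (D2) → no; 6× C (D3) → no; 3× O (D1) → match; 2× N (D1) → match; 1× F (D1) → match; 1× C (D1) → match; 1× Cl (D1) → match.
Summing the matching environments: 3 + 2 + 1 + 1 + 1 = 8 matching atoms.

8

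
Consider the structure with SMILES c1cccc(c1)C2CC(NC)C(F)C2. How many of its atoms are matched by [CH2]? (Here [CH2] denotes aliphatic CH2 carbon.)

The query [CH2] means: aliphatic carbon with exactly two hydrogens.
Check the 14 heavy atoms by environment: 3× C (H1) → no; 2× C (H2) → match; 1× c (aromatic, H0) → no; 5× c (aromatic, H1) → no; 1× F (H0) → no; 1× N (H1) → no; 1× C (H3) → no.
That gives 2 matching atoms.

2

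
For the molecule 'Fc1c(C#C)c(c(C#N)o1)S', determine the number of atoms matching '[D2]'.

Check the 11 heavy atoms by environment: 1× o (aromatic, D2) → match; 4× c (aromatic, D3) → no; 1× F (D1) → no; 2× C (D2) → match; 1× C (D1) → no; 1× N (D1) → no; 1× S (D1) → no.
Summing the matching environments: 1 + 2 = 3 matching atoms.

3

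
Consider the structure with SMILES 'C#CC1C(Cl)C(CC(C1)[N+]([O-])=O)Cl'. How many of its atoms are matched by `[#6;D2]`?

3

The query [#6;D2] means: any carbon bonded to exactly two heavy atoms.
Check the 13 heavy atoms by environment: 4× C (D3) → no; 3× C (D2) → match; 1× N (charge +1, D3) → no; 1× O (charge -1, D1) → no; 1× O (D1) → no; 2× Cl (D1) → no; 1× C (D1) → no.
That gives 3 matching atoms.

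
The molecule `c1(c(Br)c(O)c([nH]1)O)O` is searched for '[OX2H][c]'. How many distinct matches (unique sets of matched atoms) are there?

[OX2H][c] is the SMARTS for a phenol: a hydroxyl oxygen attached to an aromatic carbon.
The molecule carries 3 separate instances of a hydroxyl group (-OH) meeting every constraint; each maps to a distinct set of atoms, giving 3 matches.

3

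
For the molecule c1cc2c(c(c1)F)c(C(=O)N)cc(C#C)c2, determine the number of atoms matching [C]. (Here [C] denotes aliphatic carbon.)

3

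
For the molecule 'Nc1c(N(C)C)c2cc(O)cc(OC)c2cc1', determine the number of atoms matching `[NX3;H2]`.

1

The query [NX3;H2] means: aliphatic N with 3 total connections, two of them H — an -NH2 nitrogen (amine or amide).
Check the 17 heavy atoms by environment: 6× c (aromatic, H0, X3) → no; 4× c (aromatic, H1, X3) → no; 1× O (H0, X2) → no; 3× C (H3, X4) → no; 1× O (H1, X2) → no; 1× N (H0, X3) → no; 1× N (H2, X3) → match.
That gives 1 matching atom.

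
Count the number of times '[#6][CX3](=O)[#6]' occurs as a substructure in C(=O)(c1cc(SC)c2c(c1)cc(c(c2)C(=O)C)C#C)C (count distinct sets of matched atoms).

2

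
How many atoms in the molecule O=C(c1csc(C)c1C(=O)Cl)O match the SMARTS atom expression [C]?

3

The query [C] means: uppercase C matches aliphatic (non-aromatic) carbon only.
Check the 12 heavy atoms by environment: 1× s (aromatic) → no; 4× c (aromatic) → no; 3× C → match; 3× O → no; 1× Cl → no.
That gives 3 matching atoms.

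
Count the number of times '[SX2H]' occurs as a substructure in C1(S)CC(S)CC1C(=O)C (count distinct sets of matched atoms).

2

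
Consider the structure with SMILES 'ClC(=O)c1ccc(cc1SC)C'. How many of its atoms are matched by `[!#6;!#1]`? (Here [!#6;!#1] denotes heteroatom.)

The query [!#6;!#1] means: not carbon and not hydrogen — any heteroatom.
Check the 12 heavy atoms by environment: 6× c (aromatic) → no; 1× S → match; 3× C → no; 1× O → match; 1× Cl → match.
Summing the matching environments: 1 + 1 + 1 = 3 matching atoms.

3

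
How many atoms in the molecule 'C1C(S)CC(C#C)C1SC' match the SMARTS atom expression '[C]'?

8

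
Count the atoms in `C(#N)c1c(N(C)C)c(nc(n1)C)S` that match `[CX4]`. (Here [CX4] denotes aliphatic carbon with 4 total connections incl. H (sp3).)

3

The query [CX4] means: C with X4: aliphatic carbon with exactly 4 total connections (bonds + H).
Check the 13 heavy atoms by environment: 2× n (aromatic, X2) → no; 4× c (aromatic, X3) → no; 1× S (X2) → no; 3× C (X4) → match; 1× N (X3) → no; 1× C (X2) → no; 1× N (X1) → no.
That gives 3 matching atoms.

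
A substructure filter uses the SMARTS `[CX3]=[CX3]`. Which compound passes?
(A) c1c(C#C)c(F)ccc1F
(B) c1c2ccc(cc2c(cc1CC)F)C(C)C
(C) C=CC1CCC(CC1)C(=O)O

[CX3]=[CX3] describes a non-aromatic C=C double bond between two sp2 carbons (an alkene).
(A) has an ethynyl group (-C#CH) but the C-C bond is a triple bond, not a double bond.
(B) has an ethyl group (-CH2CH3) but its C-C bond is a single bond between CX4 carbons, not CX3=CX3.
(C) contains a vinyl group (-CH=CH2), which satisfies every atom and bond constraint.
So the answer is (C).

C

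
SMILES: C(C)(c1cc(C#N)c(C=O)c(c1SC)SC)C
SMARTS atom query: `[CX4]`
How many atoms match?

5

Check the 17 heavy atoms by environment: 6× c (aromatic, X3) → no; 1× C (X3) → no; 1× O (X1) → no; 1× C (X2) → no; 1× N (X1) → no; 5× C (X4) → match; 2× S (X2) → no.
That gives 5 matching atoms.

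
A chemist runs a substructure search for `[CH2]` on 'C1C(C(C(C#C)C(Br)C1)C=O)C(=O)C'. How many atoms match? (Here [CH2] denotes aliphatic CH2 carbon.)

2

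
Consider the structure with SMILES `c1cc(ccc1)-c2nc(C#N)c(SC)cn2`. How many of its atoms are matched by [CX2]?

The query [CX2] means: C with X2: aliphatic carbon with exactly 2 total connections.
Check the 16 heavy atoms by environment: 2× n (aromatic, X2) → no; 10× c (aromatic, X3) → no; 1× C (X2) → match; 1× N (X1) → no; 1× S (X2) → no; 1× C (X4) → no.
That gives 1 matching atom.

1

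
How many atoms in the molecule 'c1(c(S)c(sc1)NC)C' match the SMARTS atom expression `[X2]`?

2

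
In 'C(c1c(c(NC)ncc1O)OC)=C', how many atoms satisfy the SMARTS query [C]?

The query [C] means: uppercase C matches aliphatic (non-aromatic) carbon only.
Check the 13 heavy atoms by environment: 1× n (aromatic) → no; 5× c (aromatic) → no; 2× O → no; 1× N → no; 4× C → match.
That gives 4 matching atoms.

4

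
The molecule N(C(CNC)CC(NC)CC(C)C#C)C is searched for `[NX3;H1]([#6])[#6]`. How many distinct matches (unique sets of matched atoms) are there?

[NX3;H1]([#6])[#6] is the SMARTS for a secondary amine: a trivalent nitrogen with one H, bonded to two carbons.
The molecule carries 3 separate instances of an N-methylamino group (-NHCH3) meeting every constraint; each maps to a distinct set of atoms, giving 3 matches.

3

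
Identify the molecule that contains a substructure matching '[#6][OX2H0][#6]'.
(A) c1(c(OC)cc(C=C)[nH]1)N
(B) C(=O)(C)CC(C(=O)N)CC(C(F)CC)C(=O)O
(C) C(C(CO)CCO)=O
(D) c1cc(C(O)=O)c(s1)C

A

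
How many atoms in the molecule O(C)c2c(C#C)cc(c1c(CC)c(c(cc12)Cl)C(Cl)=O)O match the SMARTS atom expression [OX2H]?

1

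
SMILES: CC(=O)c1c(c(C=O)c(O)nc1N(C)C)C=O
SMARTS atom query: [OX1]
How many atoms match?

3

The query [OX1] means: aliphatic oxygen with one total connection — typically a carbonyl =O or an oxide.
Check the 17 heavy atoms by environment: 1× n (aromatic, X2) → no; 5× c (aromatic, X3) → no; 3× C (X3) → no; 3× O (X1) → match; 3× C (X4) → no; 1× N (X3) → no; 1× O (X2) → no.
That gives 3 matching atoms.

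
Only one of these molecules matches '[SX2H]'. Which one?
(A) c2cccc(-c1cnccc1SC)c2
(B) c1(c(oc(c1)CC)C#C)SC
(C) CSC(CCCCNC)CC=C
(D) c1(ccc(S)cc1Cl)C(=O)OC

[SX2H] describes an aliphatic sulfur with two connections, one being H (a thiol).
(A) has a methylthio ether (-SCH3) but the sulfur has H0 (bonded to two carbons), not H1.
(B) has a methylthio ether (-SCH3) but the sulfur has H0 (bonded to two carbons), not H1.
(C) has a methylthio ether (-SCH3) but the sulfur has H0 (bonded to two carbons), not H1.
(D) contains a thiol (-SH), which satisfies every atom and bond constraint.
So the answer is (D).

D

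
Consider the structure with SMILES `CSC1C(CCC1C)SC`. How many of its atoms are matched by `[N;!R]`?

The query [N;!R] means: aliphatic nitrogen not in a ring.
Check the 10 heavy atoms by environment: 5× C (in 5-ring) → no; 2× S (acyclic) → no; 3× C (acyclic) → no.
No environment satisfies the query, so 0 matching atoms.

0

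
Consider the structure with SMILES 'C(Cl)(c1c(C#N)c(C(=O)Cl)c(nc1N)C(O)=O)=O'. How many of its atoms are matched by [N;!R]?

The query [N;!R] means: aliphatic nitrogen not in a ring.
Check the 18 heavy atoms by environment: 1× n (aromatic, in 6-ring) → no; 5× c (aromatic, in 6-ring) → no; 4× C (acyclic) → no; 2× N (acyclic) → match; 4× O (acyclic) → no; 2× Cl (acyclic) → no.
That gives 2 matching atoms.

2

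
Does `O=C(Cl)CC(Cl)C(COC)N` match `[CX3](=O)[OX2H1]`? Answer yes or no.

The pattern [CX3](=O)[OX2H1] describes an sp2 carbon double-bonded to O and single-bonded to an -OH oxygen — a carboxylic acid.
The closest candidate here is an acyl chloride (-C(=O)Cl), but the carbonyl is bonded to Cl, not to an -OH oxygen. No other fragment satisfies the full query, so there is no match.

No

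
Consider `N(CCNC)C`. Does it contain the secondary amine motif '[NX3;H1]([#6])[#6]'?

Yes

The pattern [NX3;H1]([#6])[#6] describes a trivalent nitrogen with one H, bonded to two carbons — a secondary amine.
The molecule carries an N-methylamino group (-NHCH3), whose atoms satisfy every constraint of the query, so the pattern matches.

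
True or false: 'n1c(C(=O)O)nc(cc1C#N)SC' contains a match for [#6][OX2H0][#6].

False

The pattern [#6][OX2H0][#6] describes an aliphatic oxygen bridging two carbons with no H on the oxygen — an ether.
The closest candidate here is a carboxylic acid group (-C(=O)OH), but the -OH oxygen has H1; the =O is OX1, not OX2. No other fragment satisfies the full query, so there is no match.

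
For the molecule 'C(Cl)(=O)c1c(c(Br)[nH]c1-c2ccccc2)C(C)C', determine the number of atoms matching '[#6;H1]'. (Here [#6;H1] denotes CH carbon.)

6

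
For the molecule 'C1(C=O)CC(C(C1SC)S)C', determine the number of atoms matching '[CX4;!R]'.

2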